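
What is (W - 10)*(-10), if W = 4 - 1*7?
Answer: 130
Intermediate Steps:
W = -3 (W = 4 - 7 = -3)
(W - 10)*(-10) = (-3 - 10)*(-10) = -13*(-10) = 130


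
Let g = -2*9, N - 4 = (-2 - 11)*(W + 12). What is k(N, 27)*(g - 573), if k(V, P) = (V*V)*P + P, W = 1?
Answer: -434445282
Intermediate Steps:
N = -165 (N = 4 + (-2 - 11)*(1 + 12) = 4 - 13*13 = 4 - 169 = -165)
k(V, P) = P + P*V**2 (k(V, P) = V**2*P + P = P*V**2 + P = P + P*V**2)
g = -18
k(N, 27)*(g - 573) = (27*(1 + (-165)**2))*(-18 - 573) = (27*(1 + 27225))*(-591) = (27*27226)*(-591) = 735102*(-591) = -434445282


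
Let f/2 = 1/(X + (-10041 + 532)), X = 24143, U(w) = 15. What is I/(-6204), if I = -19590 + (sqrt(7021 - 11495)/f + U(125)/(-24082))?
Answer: 157255465/49801576 - 2439*I*sqrt(4474)/2068 ≈ 3.1576 - 78.888*I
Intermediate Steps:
f = 1/7317 (f = 2/(24143 + (-10041 + 532)) = 2/(24143 - 9509) = 2/14634 = 2*(1/14634) = 1/7317 ≈ 0.00013667)
I = -471766395/24082 + 7317*I*sqrt(4474) (I = -19590 + (sqrt(7021 - 11495)/(1/7317) + 15/(-24082)) = -19590 + (sqrt(-4474)*7317 + 15*(-1/24082)) = -19590 + ((I*sqrt(4474))*7317 - 15/24082) = -19590 + (7317*I*sqrt(4474) - 15/24082) = -19590 + (-15/24082 + 7317*I*sqrt(4474)) = -471766395/24082 + 7317*I*sqrt(4474) ≈ -19590.0 + 4.8942e+5*I)
I/(-6204) = (-471766395/24082 + 7317*I*sqrt(4474))/(-6204) = (-471766395/24082 + 7317*I*sqrt(4474))*(-1/6204) = 157255465/49801576 - 2439*I*sqrt(4474)/2068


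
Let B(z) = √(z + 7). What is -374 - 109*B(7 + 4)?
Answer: -374 - 327*√2 ≈ -836.45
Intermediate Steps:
B(z) = √(7 + z)
-374 - 109*B(7 + 4) = -374 - 109*√(7 + (7 + 4)) = -374 - 109*√(7 + 11) = -374 - 327*√2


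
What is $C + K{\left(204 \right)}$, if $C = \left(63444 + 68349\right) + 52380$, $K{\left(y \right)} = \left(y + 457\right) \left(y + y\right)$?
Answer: $453861$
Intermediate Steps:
$K{\left(y \right)} = 2 y \left(457 + y\right)$ ($K{\left(y \right)} = \left(457 + y\right) 2 y = 2 y \left(457 + y\right)$)
$C = 184173$ ($C = 131793 + 52380 = 184173$)
$C + K{\left(204 \right)} = 184173 + 2 \cdot 204 \left(457 + 204\right) = 184173 + 2 \cdot 204 \cdot 661 = 184173 + 269688 = 453861$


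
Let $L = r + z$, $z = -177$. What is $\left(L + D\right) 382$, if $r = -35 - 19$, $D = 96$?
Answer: $-51570$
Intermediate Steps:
$r = -54$ ($r = -35 - 19 = -54$)
$L = -231$ ($L = -54 - 177 = -231$)
$\left(L + D\right) 382 = \left(-231 + 96\right) 382 = \left(-135\right) 382 = -51570$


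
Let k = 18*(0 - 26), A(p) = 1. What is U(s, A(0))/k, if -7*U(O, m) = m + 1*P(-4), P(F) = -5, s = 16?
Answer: -1/819 ≈ -0.0012210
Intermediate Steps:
U(O, m) = 5/7 - m/7 (U(O, m) = -(m + 1*(-5))/7 = -(m - 5)/7 = -(-5 + m)/7 = 5/7 - m/7)
k = -468 (k = 18*(-26) = -468)
U(s, A(0))/k = (5/7 - ⅐*1)/(-468) = (5/7 - ⅐)*(-1/468) = (4/7)*(-1/468) = -1/819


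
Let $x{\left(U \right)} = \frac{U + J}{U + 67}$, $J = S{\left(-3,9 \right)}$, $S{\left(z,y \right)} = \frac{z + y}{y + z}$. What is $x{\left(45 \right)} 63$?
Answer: $\frac{207}{8} \approx 25.875$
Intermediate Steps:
$S{\left(z,y \right)} = 1$ ($S{\left(z,y \right)} = \frac{y + z}{y + z} = 1$)
$J = 1$
$x{\left(U \right)} = \frac{1 + U}{67 + U}$ ($x{\left(U \right)} = \frac{U + 1}{U + 67} = \frac{1 + U}{67 + U}$)
$x{\left(45 \right)} 63 = \frac{1 + 45}{67 + 45} \cdot 63 = \frac{1}{112} \cdot 46 \cdot 63 = \frac{23}{56} \cdot 63 = \frac{207}{8}$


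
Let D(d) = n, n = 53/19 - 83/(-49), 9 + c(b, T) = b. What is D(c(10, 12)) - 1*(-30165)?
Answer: 28087789/931 ≈ 30169.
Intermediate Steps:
c(b, T) = -9 + b
n = 4174/931 (n = 53*(1/19) - 83*(-1/49) = 53/19 + 83/49 = 4174/931 ≈ 4.4834)
D(d) = 4174/931
D(c(10, 12)) - 1*(-30165) = 4174/931 - 1*(-30165) = 4174/931 + 30165 = 28087789/931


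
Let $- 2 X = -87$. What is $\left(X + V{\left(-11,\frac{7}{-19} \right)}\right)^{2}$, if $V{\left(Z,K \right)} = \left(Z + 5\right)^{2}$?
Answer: $\frac{25281}{4} \approx 6320.3$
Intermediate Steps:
$V{\left(Z,K \right)} = \left(5 + Z\right)^{2}$
$X = \frac{87}{2}$ ($X = \left(- \frac{1}{2}\right) \left(-87\right) = \frac{87}{2} \approx 43.5$)
$\left(X + V{\left(-11,\frac{7}{-19} \right)}\right)^{2} = \left(\frac{87}{2} + \left(5 - 11\right)^{2}\right)^{2} = \left(\frac{87}{2} + \left(-6\right)^{2}\right)^{2} = \left(\frac{87}{2} + 36\right)^{2} = \left(\frac{159}{2}\right)^{2} = \frac{25281}{4}$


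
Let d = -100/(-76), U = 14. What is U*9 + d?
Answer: 2419/19 ≈ 127.32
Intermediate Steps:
d = 25/19 (d = -100*(-1/76) = 25/19 ≈ 1.3158)
U*9 + d = 14*9 + 25/19 = 126 + 25/19 = 2419/19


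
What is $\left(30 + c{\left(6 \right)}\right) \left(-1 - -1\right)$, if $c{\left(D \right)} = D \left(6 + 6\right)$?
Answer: $0$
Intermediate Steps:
$c{\left(D \right)} = 12 D$ ($c{\left(D \right)} = D 12 = 12 D$)
$\left(30 + c{\left(6 \right)}\right) \left(-1 - -1\right) = \left(30 + 12 \cdot 6\right) \left(-1 - -1\right) = \left(30 + 72\right) \left(-1 + 1\right) = 102 \cdot 0 = 0$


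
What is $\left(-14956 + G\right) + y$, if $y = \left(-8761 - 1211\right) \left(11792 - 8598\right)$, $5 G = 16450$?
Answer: $-31862234$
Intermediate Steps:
$G = 3290$ ($G = \frac{1}{5} \cdot 16450 = 3290$)
$y = -31850568$ ($y = \left(-9972\right) 3194 = -31850568$)
$\left(-14956 + G\right) + y = \left(-14956 + 3290\right) - 31850568 = -11666 - 31850568 = -31862234$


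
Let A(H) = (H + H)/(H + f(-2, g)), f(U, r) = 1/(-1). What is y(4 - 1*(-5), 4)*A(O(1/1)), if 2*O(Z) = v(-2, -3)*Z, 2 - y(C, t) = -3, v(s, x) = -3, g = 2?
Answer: 6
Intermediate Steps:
y(C, t) = 5 (y(C, t) = 2 - 1*(-3) = 2 + 3 = 5)
O(Z) = -3*Z/2 (O(Z) = (-3*Z)/2 = -3*Z/2)
f(U, r) = -1
A(H) = 2*H/(-1 + H) (A(H) = (H + H)/(H - 1) = (2*H)/(-1 + H) = 2*H/(-1 + H))
y(4 - 1*(-5), 4)*A(O(1/1)) = 5*(2*(-3/2/1)/(-1 - 3/2/1)) = 5*(2*(-3/2*1)/(-1 - 3/2*1)) = 5*(2*(-3/2)/(-1 - 3/2)) = 5*(2*(-3/2)/(-5/2)) = 5*(2*(-3/2)*(-2/5)) = 5*(6/5) = 6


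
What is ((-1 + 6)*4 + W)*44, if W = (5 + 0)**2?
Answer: 1980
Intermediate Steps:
W = 25 (W = 5**2 = 25)
((-1 + 6)*4 + W)*44 = ((-1 + 6)*4 + 25)*44 = (5*4 + 25)*44 = (20 + 25)*44 = 45*44 = 1980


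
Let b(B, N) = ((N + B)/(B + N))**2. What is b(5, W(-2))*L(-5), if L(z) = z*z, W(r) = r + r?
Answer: 25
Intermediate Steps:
W(r) = 2*r
L(z) = z**2
b(B, N) = 1 (b(B, N) = ((B + N)/(B + N))**2 = 1**2 = 1)
b(5, W(-2))*L(-5) = 1*(-5)**2 = 1*25 = 25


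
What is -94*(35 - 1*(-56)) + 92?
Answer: -8462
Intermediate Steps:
-94*(35 - 1*(-56)) + 92 = -94*(35 + 56) + 92 = -94*91 + 92 = -8554 + 92 = -8462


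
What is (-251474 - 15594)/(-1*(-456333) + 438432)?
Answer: -267068/894765 ≈ -0.29848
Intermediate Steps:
(-251474 - 15594)/(-1*(-456333) + 438432) = -267068/(456333 + 438432) = -267068/894765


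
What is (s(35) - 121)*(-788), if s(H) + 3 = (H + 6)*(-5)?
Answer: 259252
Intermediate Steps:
s(H) = -33 - 5*H (s(H) = -3 + (H + 6)*(-5) = -3 + (6 + H)*(-5) = -3 + (-30 - 5*H) = -33 - 5*H)
(s(35) - 121)*(-788) = ((-33 - 5*35) - 121)*(-788) = ((-33 - 175) - 121)*(-788) = (-208 - 121)*(-788) = -329*(-788) = 259252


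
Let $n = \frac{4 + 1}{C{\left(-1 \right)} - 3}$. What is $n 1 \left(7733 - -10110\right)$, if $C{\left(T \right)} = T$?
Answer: $- \frac{89215}{4} \approx -22304.0$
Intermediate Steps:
$n = - \frac{5}{4}$ ($n = \frac{4 + 1}{-1 - 3} = \frac{5}{-4} = 5 \left(- \frac{1}{4}\right) = - \frac{5}{4} \approx -1.25$)
$n 1 \left(7733 - -10110\right) = \left(- \frac{5}{4}\right) 1 \left(7733 - -10110\right) = - \frac{5 \left(7733 + 10110\right)}{4} = \left(- \frac{5}{4}\right) 17843 = - \frac{89215}{4}$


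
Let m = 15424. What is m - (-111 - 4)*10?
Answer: 16574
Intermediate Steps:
m - (-111 - 4)*10 = 15424 - (-111 - 4)*10 = 15424 - (-115)*10 = 15424 - 1*(-1150) = 15424 + 1150 = 16574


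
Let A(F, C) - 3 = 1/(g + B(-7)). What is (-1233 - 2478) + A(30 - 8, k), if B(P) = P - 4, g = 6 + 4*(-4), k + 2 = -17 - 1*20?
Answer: -77869/21 ≈ -3708.0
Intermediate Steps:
k = -39 (k = -2 + (-17 - 1*20) = -2 + (-17 - 20) = -2 - 37 = -39)
g = -10 (g = 6 - 16 = -10)
B(P) = -4 + P
A(F, C) = 62/21 (A(F, C) = 3 + 1/(-10 + (-4 - 7)) = 3 + 1/(-10 - 11) = 3 + 1/(-21) = 3 - 1/21 = 62/21)
(-1233 - 2478) + A(30 - 8, k) = (-1233 - 2478) + 62/21 = -3711 + 62/21 = -77869/21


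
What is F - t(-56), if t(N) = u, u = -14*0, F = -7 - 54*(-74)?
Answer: 3989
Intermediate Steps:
F = 3989 (F = -7 + 3996 = 3989)
u = 0
t(N) = 0
F - t(-56) = 3989 - 1*0 = 3989 + 0 = 3989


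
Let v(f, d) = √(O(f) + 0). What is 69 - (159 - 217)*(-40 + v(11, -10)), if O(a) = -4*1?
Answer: -2251 + 116*I ≈ -2251.0 + 116.0*I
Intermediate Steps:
O(a) = -4
v(f, d) = 2*I (v(f, d) = √(-4 + 0) = √(-4) = 2*I)
69 - (159 - 217)*(-40 + v(11, -10)) = 69 - (159 - 217)*(-40 + 2*I) = 69 - (-58)*(-40 + 2*I) = 69 - (2320 - 116*I) = 69 + (-2320 + 116*I) = -2251 + 116*I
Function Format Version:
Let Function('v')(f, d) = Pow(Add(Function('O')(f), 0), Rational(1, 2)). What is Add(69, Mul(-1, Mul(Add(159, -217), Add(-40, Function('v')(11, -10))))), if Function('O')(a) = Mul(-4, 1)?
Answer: Add(-2251, Mul(116, I)) ≈ Add(-2251.0, Mul(116.00, I))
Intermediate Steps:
Function('O')(a) = -4
Function('v')(f, d) = Mul(2, I) (Function('v')(f, d) = Pow(Add(-4, 0), Rational(1, 2)) = Pow(-4, Rational(1, 2)) = Mul(2, I))
Add(69, Mul(-1, Mul(Add(159, -217), Add(-40, Function('v')(11, -10))))) = Add(69, Mul(-1, Mul(Add(159, -217), Add(-40, Mul(2, I))))) = Add(69, Mul(-1, Mul(-58, Add(-40, Mul(2, I))))) = Add(69, Mul(-1, Add(2320, Mul(-116, I)))) = Add(69, Add(-2320, Mul(116, I))) = Add(-2251, Mul(116, I))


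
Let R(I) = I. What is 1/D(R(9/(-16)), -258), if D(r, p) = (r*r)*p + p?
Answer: -128/43473 ≈ -0.0029444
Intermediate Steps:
D(r, p) = p + p*r**2 (D(r, p) = r**2*p + p = p*r**2 + p = p + p*r**2)
1/D(R(9/(-16)), -258) = 1/(-258*(1 + (9/(-16))**2)) = 1/(-258*(1 + (9*(-1/16))**2)) = 1/(-258*(1 + (-9/16)**2)) = 1/(-258*(1 + 81/256)) = 1/(-258*337/256) = 1/(-43473/128) = -128/43473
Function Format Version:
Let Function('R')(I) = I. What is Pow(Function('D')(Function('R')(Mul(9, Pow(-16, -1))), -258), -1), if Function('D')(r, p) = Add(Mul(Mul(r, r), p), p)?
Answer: Rational(-128, 43473) ≈ -0.0029444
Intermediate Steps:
Function('D')(r, p) = Add(p, Mul(p, Pow(r, 2))) (Function('D')(r, p) = Add(Mul(Pow(r, 2), p), p) = Add(Mul(p, Pow(r, 2)), p) = Add(p, Mul(p, Pow(r, 2))))
Pow(Function('D')(Function('R')(Mul(9, Pow(-16, -1))), -258), -1) = Pow(Mul(-258, Add(1, Pow(Mul(9, Pow(-16, -1)), 2))), -1) = Pow(Mul(-258, Add(1, Pow(Mul(9, Rational(-1, 16)), 2))), -1) = Pow(Mul(-258, Add(1, Pow(Rational(-9, 16), 2))), -1) = Pow(Mul(-258, Add(1, Rational(81, 256))), -1) = Pow(Mul(-258, Rational(337, 256)), -1) = Pow(Rational(-43473, 128), -1) = Rational(-128, 43473)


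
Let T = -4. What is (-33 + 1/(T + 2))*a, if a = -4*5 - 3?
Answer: 1541/2 ≈ 770.50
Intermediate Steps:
a = -23 (a = -20 - 3 = -23)
(-33 + 1/(T + 2))*a = (-33 + 1/(-4 + 2))*(-23) = (-33 + 1/(-2))*(-23) = (-33 - 1/2)*(-23) = -67/2*(-23) = 1541/2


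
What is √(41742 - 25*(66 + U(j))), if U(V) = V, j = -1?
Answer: √40117 ≈ 200.29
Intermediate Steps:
√(41742 - 25*(66 + U(j))) = √(41742 - 25*(66 - 1)) = √(41742 - 25*65) = √(41742 - 1625) = √40117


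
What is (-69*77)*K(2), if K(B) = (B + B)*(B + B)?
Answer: -85008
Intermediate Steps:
K(B) = 4*B² (K(B) = (2*B)*(2*B) = 4*B²)
(-69*77)*K(2) = (-69*77)*(4*2²) = -21252*4 = -5313*16 = -85008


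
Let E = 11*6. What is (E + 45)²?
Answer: 12321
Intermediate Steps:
E = 66
(E + 45)² = (66 + 45)² = 111² = 12321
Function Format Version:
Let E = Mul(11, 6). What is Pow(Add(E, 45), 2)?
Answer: 12321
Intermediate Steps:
E = 66
Pow(Add(E, 45), 2) = Pow(Add(66, 45), 2) = Pow(111, 2) = 12321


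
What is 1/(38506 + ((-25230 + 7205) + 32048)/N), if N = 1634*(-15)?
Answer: 24510/943768037 ≈ 2.5970e-5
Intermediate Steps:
N = -24510
1/(38506 + ((-25230 + 7205) + 32048)/N) = 1/(38506 + ((-25230 + 7205) + 32048)/(-24510)) = 1/(38506 + (-18025 + 32048)*(-1/24510)) = 1/(38506 + 14023*(-1/24510)) = 1/(38506 - 14023/24510) = 1/(943768037/24510) = 24510/943768037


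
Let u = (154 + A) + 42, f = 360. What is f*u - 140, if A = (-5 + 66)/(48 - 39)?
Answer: 72860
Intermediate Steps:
A = 61/9 ≈ 6.7778
u = 1825/9 (u = (154 + 61/9) + 42 = 1447/9 + 42 = 1825/9 ≈ 202.78)
f*u - 140 = 360*(1825/9) - 140 = 73000 - 140 = 72860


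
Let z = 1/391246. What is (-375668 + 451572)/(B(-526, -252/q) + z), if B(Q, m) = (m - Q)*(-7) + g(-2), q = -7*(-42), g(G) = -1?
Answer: -29697136384/1438611541 ≈ -20.643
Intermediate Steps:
z = 1/391246 ≈ 2.5559e-6
q = 294
B(Q, m) = -1 - 7*m + 7*Q (B(Q, m) = (m - Q)*(-7) - 1 = (-7*m + 7*Q) - 1 = -1 - 7*m + 7*Q)
(-375668 + 451572)/(B(-526, -252/q) + z) = (-375668 + 451572)/((-1 - (-1764)/294 + 7*(-526)) + 1/391246) = 75904/((-1 - (-1764)/294 - 3682) + 1/391246) = 75904/((-1 - 7*(-6/7) - 3682) + 1/391246) = 75904/((-1 + 6 - 3682) + 1/391246) = 75904/(-3677 + 1/391246) = 75904/(-1438611541/391246) = 75904*(-391246/1438611541) = -29697136384/1438611541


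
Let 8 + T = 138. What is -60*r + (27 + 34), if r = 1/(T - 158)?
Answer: 442/7 ≈ 63.143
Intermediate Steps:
T = 130 (T = -8 + 138 = 130)
r = -1/28 (r = 1/(130 - 158) = 1/(-28) = -1/28 ≈ -0.035714)
-60*r + (27 + 34) = -60*(-1/28) + (27 + 34) = 15/7 + 61 = 442/7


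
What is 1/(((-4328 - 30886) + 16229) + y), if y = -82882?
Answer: -1/101867 ≈ -9.8167e-6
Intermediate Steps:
1/(((-4328 - 30886) + 16229) + y) = 1/(((-4328 - 30886) + 16229) - 82882) = 1/((-35214 + 16229) - 82882) = 1/(-18985 - 82882) = 1/(-101867) = -1/101867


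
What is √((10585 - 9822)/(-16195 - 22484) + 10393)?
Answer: 2*√3887143614759/38679 ≈ 101.95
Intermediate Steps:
√((10585 - 9822)/(-16195 - 22484) + 10393) = √(763/(-38679) + 10393) = √(763*(-1/38679) + 10393) = √(-763/38679 + 10393) = √(401990084/38679) = 2*√3887143614759/38679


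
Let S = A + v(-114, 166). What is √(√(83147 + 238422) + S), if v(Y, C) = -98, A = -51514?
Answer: √(-51612 + √321569) ≈ 225.93*I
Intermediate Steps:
S = -51612 (S = -51514 - 98 = -51612)
√(√(83147 + 238422) + S) = √(√(83147 + 238422) - 51612) = √(√321569 - 51612) = √(-51612 + √321569)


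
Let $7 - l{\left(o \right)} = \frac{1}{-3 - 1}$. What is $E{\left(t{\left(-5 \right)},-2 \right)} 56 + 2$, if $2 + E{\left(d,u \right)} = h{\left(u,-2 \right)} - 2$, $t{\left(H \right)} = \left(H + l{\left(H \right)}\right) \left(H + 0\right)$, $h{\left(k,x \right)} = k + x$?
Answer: $-446$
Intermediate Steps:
$l{\left(o \right)} = \frac{29}{4}$ ($l{\left(o \right)} = 7 - \frac{1}{-3 - 1} = 7 - \frac{1}{-4} = 7 - - \frac{1}{4} = 7 + \frac{1}{4} = \frac{29}{4}$)
$t{\left(H \right)} = H \left(\frac{29}{4} + H\right)$ ($t{\left(H \right)} = \left(H + \frac{29}{4}\right) \left(H + 0\right) = \left(\frac{29}{4} + H\right) H = H \left(\frac{29}{4} + H\right)$)
$E{\left(d,u \right)} = -6 + u$ ($E{\left(d,u \right)} = -2 + \left(\left(u - 2\right) - 2\right) = -2 + \left(\left(-2 + u\right) - 2\right) = -2 + \left(-4 + u\right) = -6 + u$)
$E{\left(t{\left(-5 \right)},-2 \right)} 56 + 2 = \left(-6 - 2\right) 56 + 2 = \left(-8\right) 56 + 2 = -448 + 2 = -446$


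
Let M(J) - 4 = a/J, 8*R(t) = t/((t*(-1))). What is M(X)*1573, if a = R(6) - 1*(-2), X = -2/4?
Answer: 1573/4 ≈ 393.25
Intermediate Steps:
R(t) = -⅛ (R(t) = (t/((t*(-1))))/8 = (t/((-t)))/8 = (t*(-1/t))/8 = (⅛)*(-1) = -⅛)
X = -½ (X = -2*¼ = -½ ≈ -0.50000)
a = 15/8 (a = -⅛ - 1*(-2) = -⅛ + 2 = 15/8 ≈ 1.8750)
M(J) = 4 + 15/(8*J)
M(X)*1573 = (4 + 15/(8*(-½)))*1573 = (4 + (15/8)*(-2))*1573 = (4 - 15/4)*1573 = (¼)*1573 = 1573/4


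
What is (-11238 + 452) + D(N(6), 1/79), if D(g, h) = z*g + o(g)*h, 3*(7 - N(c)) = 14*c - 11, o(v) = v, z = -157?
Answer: -637126/79 ≈ -8064.9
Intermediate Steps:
N(c) = 32/3 - 14*c/3 (N(c) = 7 - (14*c - 11)/3 = 7 - (-11 + 14*c)/3 = 7 + (11/3 - 14*c/3) = 32/3 - 14*c/3)
D(g, h) = -157*g + g*h
(-11238 + 452) + D(N(6), 1/79) = (-11238 + 452) + (32/3 - 14/3*6)*(-157 + 1/79) = -10786 + (32/3 - 28)*(-157 + 1/79) = -10786 - 52/3*(-12402/79) = -10786 + 214968/79 = -637126/79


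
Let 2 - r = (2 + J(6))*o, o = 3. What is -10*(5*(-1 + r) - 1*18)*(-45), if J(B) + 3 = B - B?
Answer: 900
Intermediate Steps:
J(B) = -3 (J(B) = -3 + (B - B) = -3 + 0 = -3)
r = 5 (r = 2 - (2 - 3)*3 = 2 - (-1)*3 = 2 - 1*(-3) = 2 + 3 = 5)
-10*(5*(-1 + r) - 1*18)*(-45) = -10*(5*(-1 + 5) - 1*18)*(-45) = -10*(5*4 - 18)*(-45) = -10*(20 - 18)*(-45) = -10*2*(-45) = -20*(-45) = 900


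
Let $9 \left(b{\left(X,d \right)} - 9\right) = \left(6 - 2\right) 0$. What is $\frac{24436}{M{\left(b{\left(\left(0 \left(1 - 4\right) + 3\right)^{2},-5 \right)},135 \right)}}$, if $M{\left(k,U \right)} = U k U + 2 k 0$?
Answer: $\frac{24436}{164025} \approx 0.14898$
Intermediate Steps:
$b{\left(X,d \right)} = 9$ ($b{\left(X,d \right)} = 9 + \frac{\left(6 - 2\right) 0}{9} = 9 + \frac{4 \cdot 0}{9} = 9 + \frac{1}{9} \cdot 0 = 9 + 0 = 9$)
$M{\left(k,U \right)} = k U^{2}$ ($M{\left(k,U \right)} = k U^{2} + 0 = k U^{2}$)
$\frac{24436}{M{\left(b{\left(\left(0 \left(1 - 4\right) + 3\right)^{2},-5 \right)},135 \right)}} = \frac{24436}{9 \cdot 135^{2}} = \frac{24436}{9 \cdot 18225} = \frac{24436}{164025}$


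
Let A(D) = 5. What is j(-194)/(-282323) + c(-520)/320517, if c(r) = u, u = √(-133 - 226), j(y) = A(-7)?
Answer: -5/282323 + I*√359/320517 ≈ -1.771e-5 + 5.9115e-5*I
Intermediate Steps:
j(y) = 5
u = I*√359 (u = √(-359) = I*√359 ≈ 18.947*I)
c(r) = I*√359
j(-194)/(-282323) + c(-520)/320517 = 5/(-282323) + (I*√359)/320517 = 5*(-1/282323) + (I*√359)*(1/320517) = -5/282323 + I*√359/320517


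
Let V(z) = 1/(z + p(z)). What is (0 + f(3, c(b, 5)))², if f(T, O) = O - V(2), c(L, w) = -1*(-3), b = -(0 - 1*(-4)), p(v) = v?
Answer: 121/16 ≈ 7.5625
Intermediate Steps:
b = -4 (b = -(0 + 4) = -1*4 = -4)
c(L, w) = 3
V(z) = 1/(2*z) (V(z) = 1/(z + z) = 1/(2*z))
f(T, O) = -¼ + O (f(T, O) = O - 1/(2*2) = O - 1*¼ = O - ¼ = -¼ + O)
(0 + f(3, c(b, 5)))² = (0 + (-¼ + 3))² = (0 + 11/4)² = (11/4)² = 121/16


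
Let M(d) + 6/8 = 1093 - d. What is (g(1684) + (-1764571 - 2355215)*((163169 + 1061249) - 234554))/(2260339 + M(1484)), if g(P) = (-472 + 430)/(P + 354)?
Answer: -5540680504315996/3070514997 ≈ -1.8045e+6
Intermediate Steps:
M(d) = 4369/4 - d (M(d) = -3/4 + (1093 - d) = 4369/4 - d)
g(P) = -42/(354 + P)
(g(1684) + (-1764571 - 2355215)*((163169 + 1061249) - 234554))/(2260339 + M(1484)) = (-42/(354 + 1684) + (-1764571 - 2355215)*((163169 + 1061249) - 234554))/(2260339 + (4369/4 - 1*1484)) = (-42/2038 - 4119786*(1224418 - 234554))/(2260339 + (4369/4 - 1484)) = (-42*1/2038 - 4119786*989864)/(2260339 - 1567/4) = (-21/1019 - 4078027849104)/(9039789/4) = -4155510378236997/1019*4/9039789 = -5540680504315996/3070514997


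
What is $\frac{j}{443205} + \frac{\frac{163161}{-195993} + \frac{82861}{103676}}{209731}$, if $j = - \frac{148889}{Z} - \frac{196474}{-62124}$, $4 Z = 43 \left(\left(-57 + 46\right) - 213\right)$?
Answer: $\frac{13687251267695202305981}{93437278216928833400340120} \approx 0.00014649$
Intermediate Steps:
$Z = -2408$ ($Z = \frac{43 \left(\left(-57 + 46\right) - 213\right)}{4} = \frac{43 \left(-11 - 213\right)}{4} = \frac{43 \left(-224\right)}{4} = \frac{1}{4} \left(-9632\right) = -2408$)
$j = \frac{2430672407}{37398648}$ ($j = - \frac{148889}{-2408} - \frac{196474}{-62124} = \left(-148889\right) \left(- \frac{1}{2408}\right) - - \frac{98237}{31062} = \frac{148889}{2408} + \frac{98237}{31062} = \frac{2430672407}{37398648} \approx 64.994$)
$\frac{j}{443205} + \frac{\frac{163161}{-195993} + \frac{82861}{103676}}{209731} = \frac{2430672407}{37398648 \cdot 443205} + \frac{\frac{163161}{-195993} + \frac{82861}{103676}}{209731} = \frac{2430672407}{37398648} \cdot \frac{1}{443205} + \left(163161 \left(- \frac{1}{195993}\right) + 82861 \cdot \frac{1}{103676}\right) \frac{1}{209731} = \frac{2430672407}{16575267786840} + \left(- \frac{6043}{7259} + \frac{82861}{103676}\right) \frac{1}{209731} = \frac{2430672407}{16575267786840} - \frac{25026069}{157840212521404} = \frac{13687251267695202305981}{93437278216928833400340120}$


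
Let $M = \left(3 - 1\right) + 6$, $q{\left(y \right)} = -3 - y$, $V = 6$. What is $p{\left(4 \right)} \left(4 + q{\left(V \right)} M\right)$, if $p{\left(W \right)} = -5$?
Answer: $340$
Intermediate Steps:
$M = 8$ ($M = 2 + 6 = 8$)
$p{\left(4 \right)} \left(4 + q{\left(V \right)} M\right) = - 5 \left(4 + \left(-3 - 6\right) 8\right) = - 5 \left(4 - 72\right) = \left(-5\right) \left(-68\right) = 340$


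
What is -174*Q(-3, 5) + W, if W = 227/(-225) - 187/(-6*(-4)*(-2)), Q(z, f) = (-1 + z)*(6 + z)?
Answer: 7527193/3600 ≈ 2090.9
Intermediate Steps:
W = 10393/3600 (W = 227*(-1/225) - 187/(24*(-2)) = -227/225 - 187/(-48) = -227/225 - 187*(-1/48) = -227/225 + 187/48 = 10393/3600 ≈ 2.8869)
-174*Q(-3, 5) + W = -174*(-6 + (-3)² + 5*(-3)) + 10393/3600 = -174*(-6 + 9 - 15) + 10393/3600 = -174*(-12) + 10393/3600 = -29*(-72) + 10393/3600 = 2088 + 10393/3600 = 7527193/3600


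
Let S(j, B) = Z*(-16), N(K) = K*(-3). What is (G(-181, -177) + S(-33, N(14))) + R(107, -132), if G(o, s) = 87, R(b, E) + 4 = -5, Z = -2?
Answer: 110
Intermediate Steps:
R(b, E) = -9 (R(b, E) = -4 - 5 = -9)
N(K) = -3*K
S(j, B) = 32 (S(j, B) = -2*(-16) = 32)
(G(-181, -177) + S(-33, N(14))) + R(107, -132) = (87 + 32) - 9 = 119 - 9 = 110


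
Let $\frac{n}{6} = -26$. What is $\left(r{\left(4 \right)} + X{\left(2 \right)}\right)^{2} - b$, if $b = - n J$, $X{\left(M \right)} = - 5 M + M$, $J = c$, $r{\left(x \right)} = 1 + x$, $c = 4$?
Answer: $-615$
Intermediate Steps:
$n = -156$ ($n = 6 \left(-26\right) = -156$)
$J = 4$
$X{\left(M \right)} = - 4 M$
$b = 624$ ($b = \left(-1\right) \left(-156\right) 4 = 156 \cdot 4 = 624$)
$\left(r{\left(4 \right)} + X{\left(2 \right)}\right)^{2} - b = \left(\left(1 + 4\right) - 8\right)^{2} - 624 = \left(5 - 8\right)^{2} - 624 = \left(-3\right)^{2} - 624 = 9 - 624 = -615$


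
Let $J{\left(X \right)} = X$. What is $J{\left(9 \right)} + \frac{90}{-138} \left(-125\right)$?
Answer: $\frac{2082}{23} \approx 90.522$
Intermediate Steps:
$J{\left(9 \right)} + \frac{90}{-138} \left(-125\right) = 9 + \frac{90}{-138} \left(-125\right) = 9 + 90 \left(- \frac{1}{138}\right) \left(-125\right) = 9 - - \frac{1875}{23} = 9 + \frac{1875}{23} = \frac{2082}{23}$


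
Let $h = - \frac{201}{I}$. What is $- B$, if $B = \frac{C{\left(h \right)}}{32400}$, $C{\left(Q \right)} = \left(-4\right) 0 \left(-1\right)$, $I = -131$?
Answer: $0$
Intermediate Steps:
$h = \frac{201}{131}$ ($h = - \frac{201}{-131} = \left(-201\right) \left(- \frac{1}{131}\right) = \frac{201}{131} \approx 1.5344$)
$C{\left(Q \right)} = 0$ ($C{\left(Q \right)} = 0 \left(-1\right) = 0$)
$B = 0$ ($B = \frac{0}{32400} = 0 \cdot \frac{1}{32400} = 0$)
$- B = \left(-1\right) 0 = 0$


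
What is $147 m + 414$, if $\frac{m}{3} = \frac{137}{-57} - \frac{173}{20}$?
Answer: $- \frac{1695027}{380} \approx -4460.6$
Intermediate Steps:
$m = - \frac{12601}{380}$ ($m = 3 \left(\frac{137}{-57} - \frac{173}{20}\right) = 3 \left(137 \left(- \frac{1}{57}\right) - \frac{173}{20}\right) = 3 \left(- \frac{137}{57} - \frac{173}{20}\right) = 3 \left(- \frac{12601}{1140}\right) = - \frac{12601}{380} \approx -33.161$)
$147 m + 414 = 147 \left(- \frac{12601}{380}\right) + 414 = - \frac{1852347}{380} + 414 = - \frac{1695027}{380}$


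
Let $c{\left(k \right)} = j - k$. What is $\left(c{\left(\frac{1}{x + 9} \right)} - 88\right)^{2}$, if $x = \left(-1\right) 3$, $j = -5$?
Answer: $\frac{312481}{36} \approx 8680.0$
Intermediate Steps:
$x = -3$
$c{\left(k \right)} = -5 - k$
$\left(c{\left(\frac{1}{x + 9} \right)} - 88\right)^{2} = \left(\left(-5 - \frac{1}{-3 + 9}\right) - 88\right)^{2} = \left(\left(-5 - \frac{1}{6}\right) - 88\right)^{2} = \left(- \frac{31}{6} - 88\right)^{2} = \left(- \frac{559}{6}\right)^{2} = \frac{312481}{36}$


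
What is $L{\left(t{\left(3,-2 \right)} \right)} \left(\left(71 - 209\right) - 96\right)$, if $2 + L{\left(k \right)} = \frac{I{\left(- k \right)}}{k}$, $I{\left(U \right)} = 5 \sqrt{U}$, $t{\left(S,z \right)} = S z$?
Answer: $468 + 195 \sqrt{6} \approx 945.65$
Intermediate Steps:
$L{\left(k \right)} = -2 + \frac{5 \sqrt{- k}}{k}$
$L{\left(t{\left(3,-2 \right)} \right)} \left(\left(71 - 209\right) - 96\right) = \left(-2 + \frac{5 \sqrt{- 3 \left(-2\right)}}{3 \left(-2\right)}\right) \left(\left(71 - 209\right) - 96\right) = \left(-2 + \frac{5 \sqrt{\left(-1\right) \left(-6\right)}}{-6}\right) \left(-138 - 96\right) = \left(-2 + 5 \left(- \frac{1}{6}\right) \sqrt{6}\right) \left(-234\right) = \left(-2 - \frac{5 \sqrt{6}}{6}\right) \left(-234\right) = 468 + 195 \sqrt{6}$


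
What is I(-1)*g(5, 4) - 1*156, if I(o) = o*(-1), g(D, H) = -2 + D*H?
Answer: -138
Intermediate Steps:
I(o) = -o
I(-1)*g(5, 4) - 1*156 = (-1*(-1))*(-2 + 5*4) - 1*156 = 1*(-2 + 20) - 156 = 1*18 - 156 = 18 - 156 = -138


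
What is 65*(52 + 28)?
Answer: 5200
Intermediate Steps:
65*(52 + 28) = 65*80 = 5200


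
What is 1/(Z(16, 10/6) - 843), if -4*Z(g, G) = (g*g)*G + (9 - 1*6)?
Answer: -12/11405 ≈ -0.0010522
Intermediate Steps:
Z(g, G) = -¾ - G*g²/4 (Z(g, G) = -((g*g)*G + (9 - 1*6))/4 = -(g²*G + (9 - 6))/4 = -(G*g² + 3)/4 = -(3 + G*g²)/4 = -¾ - G*g²/4)
1/(Z(16, 10/6) - 843) = 1/((-¾ - ¼*10/6*16²) - 843) = 1/((-¾ - ¼*10*(⅙)*256) - 843) = 1/((-¾ - ¼*5/3*256) - 843) = 1/((-¾ - 320/3) - 843) = 1/(-1289/12 - 843) = 1/(-11405/12) = -12/11405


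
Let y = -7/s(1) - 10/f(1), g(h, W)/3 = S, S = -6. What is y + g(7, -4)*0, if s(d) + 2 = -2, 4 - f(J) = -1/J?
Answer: -¼ ≈ -0.25000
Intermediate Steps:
f(J) = 4 + 1/J (f(J) = 4 - (-1)/J = 4 + 1/J)
s(d) = -4 (s(d) = -2 - 2 = -4)
g(h, W) = -18 (g(h, W) = 3*(-6) = -18)
y = -¼ (y = -7/(-4) - 10/(4 + 1/1) = -7*(-¼) - 10/(4 + 1) = 7/4 - 10/5 = 7/4 - 10*⅕ = 7/4 - 2 = -¼ ≈ -0.25000)
y + g(7, -4)*0 = -¼ - 18*0 = -¼ + 0 = -¼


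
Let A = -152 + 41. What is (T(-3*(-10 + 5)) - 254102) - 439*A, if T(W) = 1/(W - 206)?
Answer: -39226244/191 ≈ -2.0537e+5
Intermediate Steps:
A = -111
T(W) = 1/(-206 + W)
(T(-3*(-10 + 5)) - 254102) - 439*A = (1/(-206 - 3*(-10 + 5)) - 254102) - 439*(-111) = (1/(-206 - 3*(-5)) - 254102) + 48729 = (1/(-206 + 15) - 254102) + 48729 = (1/(-191) - 254102) + 48729 = (-1/191 - 254102) + 48729 = -48533483/191 + 48729 = -39226244/191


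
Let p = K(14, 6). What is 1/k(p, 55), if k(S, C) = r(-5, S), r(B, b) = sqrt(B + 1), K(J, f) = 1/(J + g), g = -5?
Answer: -I/2 ≈ -0.5*I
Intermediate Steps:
K(J, f) = 1/(-5 + J) (K(J, f) = 1/(J - 5) = 1/(-5 + J))
p = 1/9 (p = 1/(-5 + 14) = 1/9 ≈ 0.11111)
r(B, b) = sqrt(1 + B)
k(S, C) = 2*I (k(S, C) = sqrt(1 - 5) = sqrt(-4) = 2*I)
1/k(p, 55) = 1/(2*I) = -I/2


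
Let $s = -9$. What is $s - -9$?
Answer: $0$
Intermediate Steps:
$s - -9 = -9 - -9 = -9 + 9 = 0$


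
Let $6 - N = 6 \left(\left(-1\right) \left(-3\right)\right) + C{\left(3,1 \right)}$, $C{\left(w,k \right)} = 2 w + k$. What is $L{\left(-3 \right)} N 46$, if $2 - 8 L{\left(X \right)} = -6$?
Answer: $-874$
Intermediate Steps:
$L{\left(X \right)} = 1$ ($L{\left(X \right)} = \frac{1}{4} - - \frac{3}{4} = \frac{1}{4} + \frac{3}{4} = 1$)
$C{\left(w,k \right)} = k + 2 w$
$N = -19$ ($N = 6 - \left(6 \left(\left(-1\right) \left(-3\right)\right) + \left(1 + 2 \cdot 3\right)\right) = 6 - \left(6 \cdot 3 + \left(1 + 6\right)\right) = 6 - \left(18 + 7\right) = 6 - 25 = -19$)
$L{\left(-3 \right)} N 46 = 1 \left(-19\right) 46 = \left(-19\right) 46 = -874$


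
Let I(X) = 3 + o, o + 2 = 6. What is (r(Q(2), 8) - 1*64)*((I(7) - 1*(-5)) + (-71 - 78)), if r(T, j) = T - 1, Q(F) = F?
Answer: 8631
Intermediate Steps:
o = 4 (o = -2 + 6 = 4)
r(T, j) = -1 + T
I(X) = 7 (I(X) = 3 + 4 = 7)
(r(Q(2), 8) - 1*64)*((I(7) - 1*(-5)) + (-71 - 78)) = ((-1 + 2) - 1*64)*((7 - 1*(-5)) + (-71 - 78)) = (1 - 64)*((7 + 5) - 149) = -63*(12 - 149) = -63*(-137) = 8631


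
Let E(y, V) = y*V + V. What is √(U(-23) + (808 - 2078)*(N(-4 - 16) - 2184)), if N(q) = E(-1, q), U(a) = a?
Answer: √2773657 ≈ 1665.4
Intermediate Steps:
E(y, V) = V + V*y (E(y, V) = V*y + V = V + V*y)
N(q) = 0 (N(q) = q*(1 - 1) = q*0 = 0)
√(U(-23) + (808 - 2078)*(N(-4 - 16) - 2184)) = √(-23 + (808 - 2078)*(0 - 2184)) = √(-23 - 1270*(-2184)) = √(-23 + 2773680) = √2773657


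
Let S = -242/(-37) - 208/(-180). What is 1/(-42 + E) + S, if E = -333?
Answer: 320239/41625 ≈ 7.6934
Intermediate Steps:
S = 12814/1665 (S = -242*(-1/37) - 208*(-1/180) = 242/37 + 52/45 = 12814/1665 ≈ 7.6961)
1/(-42 + E) + S = 1/(-42 - 333) + 12814/1665 = 1/(-375) + 12814/1665 = -1/375 + 12814/1665 = 320239/41625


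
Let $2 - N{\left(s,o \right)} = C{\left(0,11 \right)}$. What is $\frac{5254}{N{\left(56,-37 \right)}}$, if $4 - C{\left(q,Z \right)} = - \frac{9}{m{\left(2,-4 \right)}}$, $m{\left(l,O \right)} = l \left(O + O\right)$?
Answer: $- \frac{84064}{23} \approx -3655.0$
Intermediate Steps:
$m{\left(l,O \right)} = 2 O l$ ($m{\left(l,O \right)} = l 2 O = 2 O l$)
$C{\left(q,Z \right)} = \frac{55}{16}$ ($C{\left(q,Z \right)} = 4 - - \frac{9}{2 \left(-4\right) 2} = 4 - - \frac{9}{-16} = 4 - \left(-9\right) \left(- \frac{1}{16}\right) = 4 - \frac{9}{16} = \frac{55}{16}$)
$N{\left(s,o \right)} = - \frac{23}{16}$ ($N{\left(s,o \right)} = 2 - \frac{55}{16} = - \frac{23}{16}$)
$\frac{5254}{N{\left(56,-37 \right)}} = \frac{5254}{- \frac{23}{16}} = 5254 \left(- \frac{16}{23}\right) = - \frac{84064}{23}$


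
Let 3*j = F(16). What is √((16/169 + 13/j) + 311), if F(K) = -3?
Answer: √50378/13 ≈ 17.265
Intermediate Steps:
j = -1 (j = (⅓)*(-3) = -1)
√((16/169 + 13/j) + 311) = √((16/169 + 13/(-1)) + 311) = √((16*(1/169) + 13*(-1)) + 311) = √((16/169 - 13) + 311) = √(-2181/169 + 311) = √(50378/169) = √50378/13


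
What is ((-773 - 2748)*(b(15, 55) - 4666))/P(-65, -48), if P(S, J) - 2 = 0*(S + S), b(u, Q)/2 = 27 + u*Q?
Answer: 5214601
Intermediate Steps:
b(u, Q) = 54 + 2*Q*u (b(u, Q) = 2*(27 + u*Q) = 2*(27 + Q*u) = 54 + 2*Q*u)
P(S, J) = 2 (P(S, J) = 2 + 0*(S + S) = 2 + 0*(2*S) = 2 + 0 = 2)
((-773 - 2748)*(b(15, 55) - 4666))/P(-65, -48) = ((-773 - 2748)*((54 + 2*55*15) - 4666))/2 = -3521*((54 + 1650) - 4666)*(1/2) = -3521*(1704 - 4666)*(1/2) = -3521*(-2962)*(1/2) = 10429202*(1/2) = 5214601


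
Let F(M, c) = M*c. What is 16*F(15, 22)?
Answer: 5280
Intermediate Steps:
16*F(15, 22) = 16*(15*22) = 16*330 = 5280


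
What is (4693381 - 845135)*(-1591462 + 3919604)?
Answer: 8959263138932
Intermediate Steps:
(4693381 - 845135)*(-1591462 + 3919604) = 3848246*2328142 = 8959263138932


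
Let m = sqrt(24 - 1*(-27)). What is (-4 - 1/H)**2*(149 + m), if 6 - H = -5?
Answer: 301725/121 + 2025*sqrt(51)/121 ≈ 2613.1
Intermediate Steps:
H = 11 (H = 6 - 1*(-5) = 6 + 5 = 11)
m = sqrt(51) (m = sqrt(24 + 27) = sqrt(51) ≈ 7.1414)
(-4 - 1/H)**2*(149 + m) = (-4 - 1/11)**2*(149 + sqrt(51)) = (-45/11)**2*(149 + sqrt(51)) = 2025*(149 + sqrt(51))/121 = 301725/121 + 2025*sqrt(51)/121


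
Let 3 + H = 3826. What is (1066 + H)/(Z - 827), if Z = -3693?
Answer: -4889/4520 ≈ -1.0816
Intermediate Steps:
H = 3823 (H = -3 + 3826 = 3823)
(1066 + H)/(Z - 827) = (1066 + 3823)/(-3693 - 827) = 4889/(-4520) = 4889*(-1/4520) = -4889/4520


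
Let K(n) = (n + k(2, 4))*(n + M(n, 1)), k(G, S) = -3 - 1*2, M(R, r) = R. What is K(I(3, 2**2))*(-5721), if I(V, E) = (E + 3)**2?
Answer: -24668952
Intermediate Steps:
k(G, S) = -5 (k(G, S) = -3 - 2 = -5)
I(V, E) = (3 + E)**2
K(n) = 2*n*(-5 + n) (K(n) = (n - 5)*(n + n) = (-5 + n)*(2*n) = 2*n*(-5 + n))
K(I(3, 2**2))*(-5721) = (2*(3 + 2**2)**2*(-5 + (3 + 2**2)**2))*(-5721) = (2*(3 + 4)**2*(-5 + (3 + 4)**2))*(-5721) = (2*7**2*(-5 + 7**2))*(-5721) = (2*49*(-5 + 49))*(-5721) = (2*49*44)*(-5721) = 4312*(-5721) = -24668952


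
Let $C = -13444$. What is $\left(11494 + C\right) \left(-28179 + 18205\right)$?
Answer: $19449300$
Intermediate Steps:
$\left(11494 + C\right) \left(-28179 + 18205\right) = \left(11494 - 13444\right) \left(-28179 + 18205\right) = \left(-1950\right) \left(-9974\right) = 19449300$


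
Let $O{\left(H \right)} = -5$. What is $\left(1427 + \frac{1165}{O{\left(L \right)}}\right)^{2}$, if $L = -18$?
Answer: $1425636$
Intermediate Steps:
$\left(1427 + \frac{1165}{O{\left(L \right)}}\right)^{2} = \left(1427 + \frac{1165}{-5}\right)^{2} = \left(1427 + 1165 \left(- \frac{1}{5}\right)\right)^{2} = \left(1427 - 233\right)^{2} = 1194^{2} = 1425636$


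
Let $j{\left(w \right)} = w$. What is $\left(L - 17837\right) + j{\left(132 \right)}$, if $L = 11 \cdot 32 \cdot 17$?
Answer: $-11721$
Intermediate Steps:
$L = 5984$ ($L = 352 \cdot 17 = 5984$)
$\left(L - 17837\right) + j{\left(132 \right)} = \left(5984 - 17837\right) + 132 = -11853 + 132 = -11721$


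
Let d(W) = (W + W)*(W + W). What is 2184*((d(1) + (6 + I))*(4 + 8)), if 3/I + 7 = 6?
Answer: 183456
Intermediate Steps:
I = -3 (I = 3/(-7 + 6) = 3/(-1) = 3*(-1) = -3)
d(W) = 4*W² (d(W) = (2*W)*(2*W) = 4*W²)
2184*((d(1) + (6 + I))*(4 + 8)) = 2184*((4*1² + (6 - 3))*(4 + 8)) = 2184*((4*1 + 3)*12) = 2184*((4 + 3)*12) = 2184*(7*12) = 2184*84 = 183456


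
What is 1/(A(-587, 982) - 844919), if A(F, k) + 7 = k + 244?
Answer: -1/843700 ≈ -1.1853e-6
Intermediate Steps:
A(F, k) = 237 + k (A(F, k) = -7 + (k + 244) = -7 + (244 + k) = 237 + k)
1/(A(-587, 982) - 844919) = 1/((237 + 982) - 844919) = 1/(1219 - 844919) = 1/(-843700) = -1/843700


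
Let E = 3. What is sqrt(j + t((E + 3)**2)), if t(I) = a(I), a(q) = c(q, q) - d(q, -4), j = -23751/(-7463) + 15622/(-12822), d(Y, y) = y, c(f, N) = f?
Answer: 4*sqrt(6003944005789074)/47845293 ≈ 6.4780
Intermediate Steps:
j = 93974168/47845293 (j = -23751*(-1/7463) + 15622*(-1/12822) = 23751/7463 - 7811/6411 = 93974168/47845293 ≈ 1.9641)
a(q) = 4 + q (a(q) = q - 1*(-4) = q + 4 = 4 + q)
t(I) = 4 + I
sqrt(j + t((E + 3)**2)) = sqrt(93974168/47845293 + (4 + (3 + 3)**2)) = sqrt(93974168/47845293 + (4 + 6**2)) = sqrt(93974168/47845293 + (4 + 36)) = sqrt(93974168/47845293 + 40) = sqrt(2007785888/47845293) = 4*sqrt(6003944005789074)/47845293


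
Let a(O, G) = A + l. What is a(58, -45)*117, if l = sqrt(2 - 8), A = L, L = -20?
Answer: -2340 + 117*I*sqrt(6) ≈ -2340.0 + 286.59*I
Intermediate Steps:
A = -20
l = I*sqrt(6) (l = sqrt(-6) = I*sqrt(6) ≈ 2.4495*I)
a(O, G) = -20 + I*sqrt(6)
a(58, -45)*117 = (-20 + I*sqrt(6))*117 = -2340 + 117*I*sqrt(6)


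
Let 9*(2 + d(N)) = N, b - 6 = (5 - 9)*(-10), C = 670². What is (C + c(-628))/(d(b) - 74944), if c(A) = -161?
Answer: -4038651/674468 ≈ -5.9879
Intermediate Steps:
C = 448900
b = 46 (b = 6 + (5 - 9)*(-10) = 6 - 4*(-10) = 6 + 40 = 46)
d(N) = -2 + N/9
(C + c(-628))/(d(b) - 74944) = (448900 - 161)/((-2 + (⅑)*46) - 74944) = 448739/((-2 + 46/9) - 74944) = 448739/(28/9 - 74944) = 448739/(-674468/9) = 448739*(-9/674468) = -4038651/674468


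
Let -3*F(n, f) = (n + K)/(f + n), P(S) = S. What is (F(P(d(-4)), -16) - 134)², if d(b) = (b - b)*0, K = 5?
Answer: 41306329/2304 ≈ 17928.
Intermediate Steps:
d(b) = 0 (d(b) = 0*0 = 0)
F(n, f) = -(5 + n)/(3*(f + n)) (F(n, f) = -(n + 5)/(3*(f + n)) = -(5 + n)/(3*(f + n)))
(F(P(d(-4)), -16) - 134)² = ((-5 - 1*0)/(3*(-16 + 0)) - 134)² = ((⅓)*(-5 + 0)/(-16) - 134)² = ((⅓)*(-1/16)*(-5) - 134)² = (5/48 - 134)² = (-6427/48)² = 41306329/2304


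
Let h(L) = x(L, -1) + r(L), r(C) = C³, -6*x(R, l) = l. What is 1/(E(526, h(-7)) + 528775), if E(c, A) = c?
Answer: 1/529301 ≈ 1.8893e-6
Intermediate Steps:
x(R, l) = -l/6
h(L) = ⅙ + L³ (h(L) = -⅙*(-1) + L³ = ⅙ + L³)
1/(E(526, h(-7)) + 528775) = 1/(526 + 528775) = 1/529301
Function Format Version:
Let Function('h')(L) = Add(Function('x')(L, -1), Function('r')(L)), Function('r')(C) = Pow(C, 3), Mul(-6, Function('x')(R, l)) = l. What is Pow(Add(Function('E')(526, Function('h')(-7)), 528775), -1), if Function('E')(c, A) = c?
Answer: Rational(1, 529301) ≈ 1.8893e-6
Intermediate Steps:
Function('x')(R, l) = Mul(Rational(-1, 6), l)
Function('h')(L) = Add(Rational(1, 6), Pow(L, 3)) (Function('h')(L) = Add(Mul(Rational(-1, 6), -1), Pow(L, 3)) = Add(Rational(1, 6), Pow(L, 3)))
Pow(Add(Function('E')(526, Function('h')(-7)), 528775), -1) = Pow(Add(526, 528775), -1) = Pow(529301, -1) = Rational(1, 529301)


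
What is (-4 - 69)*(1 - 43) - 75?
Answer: 2991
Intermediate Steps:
(-4 - 69)*(1 - 43) - 75 = -73*(-42) - 75 = 3066 - 75 = 2991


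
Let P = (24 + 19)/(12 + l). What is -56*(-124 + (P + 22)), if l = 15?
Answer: 151816/27 ≈ 5622.8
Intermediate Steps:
P = 43/27 (P = (24 + 19)/(12 + 15) = 43/27 ≈ 1.5926)
-56*(-124 + (P + 22)) = -56*(-124 + (43/27 + 22)) = -56*(-124 + 637/27) = -56*(-2711/27) = 151816/27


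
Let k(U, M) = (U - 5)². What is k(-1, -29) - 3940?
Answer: -3904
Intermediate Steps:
k(U, M) = (-5 + U)²
k(-1, -29) - 3940 = (-5 - 1)² - 3940 = (-6)² - 3940 = 36 - 3940 = -3904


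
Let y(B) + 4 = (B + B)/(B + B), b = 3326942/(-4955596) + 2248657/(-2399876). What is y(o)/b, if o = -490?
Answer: 8919611929572/4781920973441 ≈ 1.8653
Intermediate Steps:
b = -4781920973441/2973203976524 (b = 3326942*(-1/4955596) + 2248657*(-1/2399876) = -1663471/2477798 - 2248657/2399876 = -4781920973441/2973203976524 ≈ -1.6083)
y(B) = -3 (y(B) = -4 + (B + B)/(B + B) = -4 + (2*B)/((2*B)) = -4 + (2*B)*(1/(2*B)) = -4 + 1 = -3)
y(o)/b = -3/(-4781920973441/2973203976524) = -3*(-2973203976524/4781920973441) = 8919611929572/4781920973441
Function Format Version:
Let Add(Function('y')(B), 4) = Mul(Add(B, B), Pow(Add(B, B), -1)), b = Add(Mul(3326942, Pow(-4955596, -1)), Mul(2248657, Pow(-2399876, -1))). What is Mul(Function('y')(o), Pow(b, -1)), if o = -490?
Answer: Rational(8919611929572, 4781920973441) ≈ 1.8653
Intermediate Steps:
b = Rational(-4781920973441, 2973203976524) (b = Add(Mul(3326942, Rational(-1, 4955596)), Mul(2248657, Rational(-1, 2399876))) = Add(Rational(-1663471, 2477798), Rational(-2248657, 2399876)) = Rational(-4781920973441, 2973203976524) ≈ -1.6083)
Function('y')(B) = -3 (Function('y')(B) = Add(-4, Mul(Add(B, B), Pow(Add(B, B), -1))) = Add(-4, Mul(Mul(2, B), Pow(Mul(2, B), -1))) = Add(-4, Mul(Mul(2, B), Mul(Rational(1, 2), Pow(B, -1)))) = Add(-4, 1) = -3)
Mul(Function('y')(o), Pow(b, -1)) = Mul(-3, Pow(Rational(-4781920973441, 2973203976524), -1)) = Mul(-3, Rational(-2973203976524, 4781920973441)) = Rational(8919611929572, 4781920973441)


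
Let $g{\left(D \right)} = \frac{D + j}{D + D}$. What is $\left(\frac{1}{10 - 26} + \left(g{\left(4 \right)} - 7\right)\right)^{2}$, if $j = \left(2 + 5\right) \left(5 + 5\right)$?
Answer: $\frac{1225}{256} \approx 4.7852$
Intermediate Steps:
$j = 70$ ($j = 7 \cdot 10 = 70$)
$g{\left(D \right)} = \frac{70 + D}{2 D}$ ($g{\left(D \right)} = \frac{D + 70}{D + D} = \frac{70 + D}{2 D}$)
$\left(\frac{1}{10 - 26} + \left(g{\left(4 \right)} - 7\right)\right)^{2} = \left(\frac{1}{10 - 26} - \left(7 - \frac{70 + 4}{2 \cdot 4}\right)\right)^{2} = \left(\frac{1}{-16} - \left(7 - \frac{37}{4}\right)\right)^{2} = \left(- \frac{1}{16} + \left(\frac{37}{4} - 7\right)\right)^{2} = \left(- \frac{1}{16} + \frac{9}{4}\right)^{2} = \left(\frac{35}{16}\right)^{2} = \frac{1225}{256}$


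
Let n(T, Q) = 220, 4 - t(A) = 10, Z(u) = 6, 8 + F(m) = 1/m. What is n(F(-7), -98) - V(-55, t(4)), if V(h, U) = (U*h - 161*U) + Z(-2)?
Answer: -1082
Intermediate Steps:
F(m) = -8 + 1/m
t(A) = -6 (t(A) = 4 - 1*10 = 4 - 10 = -6)
V(h, U) = 6 - 161*U + U*h (V(h, U) = (U*h - 161*U) + 6 = (-161*U + U*h) + 6 = 6 - 161*U + U*h)
n(F(-7), -98) - V(-55, t(4)) = 220 - (6 - 161*(-6) - 6*(-55)) = 220 - (6 + 966 + 330) = 220 - 1*1302 = 220 - 1302 = -1082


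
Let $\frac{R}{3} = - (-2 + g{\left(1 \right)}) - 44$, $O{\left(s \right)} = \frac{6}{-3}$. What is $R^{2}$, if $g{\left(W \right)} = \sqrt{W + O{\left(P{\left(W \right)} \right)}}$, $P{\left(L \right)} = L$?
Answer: $15867 + 756 i \approx 15867.0 + 756.0 i$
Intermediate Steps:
$O{\left(s \right)} = -2$ ($O{\left(s \right)} = 6 \left(- \frac{1}{3}\right) = -2$)
$g{\left(W \right)} = \sqrt{-2 + W}$ ($g{\left(W \right)} = \sqrt{W - 2} = \sqrt{-2 + W}$)
$R = -126 - 3 i$ ($R = 3 \left(- (-2 + \sqrt{-2 + 1}) - 44\right) = 3 \left(- (-2 + \sqrt{-1}) - 44\right) = 3 \left(- (-2 + i) - 44\right) = 3 \left(\left(2 - i\right) - 44\right) = 3 \left(-42 - i\right) = -126 - 3 i \approx -126.0 - 3.0 i$)
$R^{2} = \left(-126 - 3 i\right)^{2}$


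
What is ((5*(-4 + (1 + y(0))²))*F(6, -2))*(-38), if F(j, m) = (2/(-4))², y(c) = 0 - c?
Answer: 285/2 ≈ 142.50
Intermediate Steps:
y(c) = -c
F(j, m) = ¼ (F(j, m) = (2*(-¼))² = (-½)² = ¼)
((5*(-4 + (1 + y(0))²))*F(6, -2))*(-38) = ((5*(-4 + (1 - 1*0)²))*(¼))*(-38) = ((5*(-4 + (1 + 0)²))*(¼))*(-38) = ((5*(-4 + 1²))*(¼))*(-38) = ((5*(-4 + 1))*(¼))*(-38) = ((5*(-3))*(¼))*(-38) = -15*¼*(-38) = -15/4*(-38) = 285/2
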